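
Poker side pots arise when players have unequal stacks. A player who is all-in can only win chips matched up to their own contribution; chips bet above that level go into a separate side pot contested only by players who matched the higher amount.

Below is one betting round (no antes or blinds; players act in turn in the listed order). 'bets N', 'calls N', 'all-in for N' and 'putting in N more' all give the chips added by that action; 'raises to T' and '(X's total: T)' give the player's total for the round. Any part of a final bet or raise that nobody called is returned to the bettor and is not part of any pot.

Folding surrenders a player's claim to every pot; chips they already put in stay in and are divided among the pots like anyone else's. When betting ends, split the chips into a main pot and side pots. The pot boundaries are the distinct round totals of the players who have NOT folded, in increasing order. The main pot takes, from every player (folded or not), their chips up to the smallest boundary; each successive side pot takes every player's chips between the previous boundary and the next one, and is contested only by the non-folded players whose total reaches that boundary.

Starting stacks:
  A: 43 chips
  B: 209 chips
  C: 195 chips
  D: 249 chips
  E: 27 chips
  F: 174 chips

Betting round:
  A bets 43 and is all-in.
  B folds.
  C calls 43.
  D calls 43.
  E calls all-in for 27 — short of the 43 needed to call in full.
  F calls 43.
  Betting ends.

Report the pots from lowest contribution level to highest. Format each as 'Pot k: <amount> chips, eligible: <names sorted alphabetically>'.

Pot 1: 135 chips, eligible: A, C, D, E, F
Pot 2: 64 chips, eligible: A, C, D, F

Derivation:
Contributions: A=43, C=43, D=43, E=27, F=43
Folded: B
Pot levels (distinct totals of non-folded players): 27, 43
Layer 1-27: 27 each from A, C, D, E, F = 27*5 = 135 chips; eligible A, C, D, E, F
Layer 28-43: 16 each from A, C, D, F = 16*4 = 64 chips; eligible A, C, D, F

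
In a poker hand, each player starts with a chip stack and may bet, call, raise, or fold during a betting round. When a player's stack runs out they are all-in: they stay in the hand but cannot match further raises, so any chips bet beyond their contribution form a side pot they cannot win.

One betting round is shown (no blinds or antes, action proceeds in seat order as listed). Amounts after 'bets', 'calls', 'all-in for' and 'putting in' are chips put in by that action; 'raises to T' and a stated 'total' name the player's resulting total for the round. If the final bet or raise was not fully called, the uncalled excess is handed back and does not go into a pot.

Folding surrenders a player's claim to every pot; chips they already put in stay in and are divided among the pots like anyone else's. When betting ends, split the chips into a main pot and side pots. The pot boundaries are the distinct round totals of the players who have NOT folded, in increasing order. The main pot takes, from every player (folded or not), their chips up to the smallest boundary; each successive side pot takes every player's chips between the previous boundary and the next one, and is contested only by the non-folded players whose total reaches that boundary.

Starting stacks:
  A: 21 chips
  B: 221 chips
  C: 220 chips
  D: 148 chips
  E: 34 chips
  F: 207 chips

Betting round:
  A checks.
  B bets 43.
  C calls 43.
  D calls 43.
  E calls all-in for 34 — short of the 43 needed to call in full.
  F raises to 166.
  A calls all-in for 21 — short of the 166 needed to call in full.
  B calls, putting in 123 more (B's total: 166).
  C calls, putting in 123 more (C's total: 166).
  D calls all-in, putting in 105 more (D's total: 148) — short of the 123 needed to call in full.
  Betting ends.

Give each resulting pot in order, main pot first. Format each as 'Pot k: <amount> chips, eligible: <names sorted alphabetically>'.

Pot 1: 126 chips, eligible: A, B, C, D, E, F
Pot 2: 65 chips, eligible: B, C, D, E, F
Pot 3: 456 chips, eligible: B, C, D, F
Pot 4: 54 chips, eligible: B, C, F

Derivation:
Contributions: A=21, B=166, C=166, D=148, E=34, F=166
Pot levels (distinct totals of non-folded players): 21, 34, 148, 166
Layer 1-21: 21 each from A, B, C, D, E, F = 21*6 = 126 chips; eligible A, B, C, D, E, F
Layer 22-34: 13 each from B, C, D, E, F = 13*5 = 65 chips; eligible B, C, D, E, F
Layer 35-148: 114 each from B, C, D, F = 114*4 = 456 chips; eligible B, C, D, F
Layer 149-166: 18 each from B, C, F = 18*3 = 54 chips; eligible B, C, F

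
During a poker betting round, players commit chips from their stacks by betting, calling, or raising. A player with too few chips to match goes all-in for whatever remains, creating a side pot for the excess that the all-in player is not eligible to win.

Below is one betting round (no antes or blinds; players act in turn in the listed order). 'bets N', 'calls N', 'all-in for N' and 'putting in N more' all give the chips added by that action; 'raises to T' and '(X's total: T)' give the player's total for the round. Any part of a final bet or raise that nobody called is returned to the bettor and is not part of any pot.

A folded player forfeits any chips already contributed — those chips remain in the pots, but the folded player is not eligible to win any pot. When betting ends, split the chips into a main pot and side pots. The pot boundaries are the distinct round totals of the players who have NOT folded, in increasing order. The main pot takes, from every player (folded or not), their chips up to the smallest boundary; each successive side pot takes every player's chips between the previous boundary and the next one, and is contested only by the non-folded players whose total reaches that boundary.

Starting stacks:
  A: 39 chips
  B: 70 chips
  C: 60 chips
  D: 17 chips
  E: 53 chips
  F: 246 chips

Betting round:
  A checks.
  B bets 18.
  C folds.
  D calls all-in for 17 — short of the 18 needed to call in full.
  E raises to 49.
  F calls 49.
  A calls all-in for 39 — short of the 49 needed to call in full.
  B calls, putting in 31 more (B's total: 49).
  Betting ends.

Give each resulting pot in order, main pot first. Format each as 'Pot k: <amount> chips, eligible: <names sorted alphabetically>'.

Contributions: A=39, B=49, D=17, E=49, F=49
Folded: C
Pot levels (distinct totals of non-folded players): 17, 39, 49
Layer 1-17: 17 each from A, B, D, E, F = 17*5 = 85 chips; eligible A, B, D, E, F
Layer 18-39: 22 each from A, B, E, F = 22*4 = 88 chips; eligible A, B, E, F
Layer 40-49: 10 each from B, E, F = 10*3 = 30 chips; eligible B, E, F

Pot 1: 85 chips, eligible: A, B, D, E, F
Pot 2: 88 chips, eligible: A, B, E, F
Pot 3: 30 chips, eligible: B, E, F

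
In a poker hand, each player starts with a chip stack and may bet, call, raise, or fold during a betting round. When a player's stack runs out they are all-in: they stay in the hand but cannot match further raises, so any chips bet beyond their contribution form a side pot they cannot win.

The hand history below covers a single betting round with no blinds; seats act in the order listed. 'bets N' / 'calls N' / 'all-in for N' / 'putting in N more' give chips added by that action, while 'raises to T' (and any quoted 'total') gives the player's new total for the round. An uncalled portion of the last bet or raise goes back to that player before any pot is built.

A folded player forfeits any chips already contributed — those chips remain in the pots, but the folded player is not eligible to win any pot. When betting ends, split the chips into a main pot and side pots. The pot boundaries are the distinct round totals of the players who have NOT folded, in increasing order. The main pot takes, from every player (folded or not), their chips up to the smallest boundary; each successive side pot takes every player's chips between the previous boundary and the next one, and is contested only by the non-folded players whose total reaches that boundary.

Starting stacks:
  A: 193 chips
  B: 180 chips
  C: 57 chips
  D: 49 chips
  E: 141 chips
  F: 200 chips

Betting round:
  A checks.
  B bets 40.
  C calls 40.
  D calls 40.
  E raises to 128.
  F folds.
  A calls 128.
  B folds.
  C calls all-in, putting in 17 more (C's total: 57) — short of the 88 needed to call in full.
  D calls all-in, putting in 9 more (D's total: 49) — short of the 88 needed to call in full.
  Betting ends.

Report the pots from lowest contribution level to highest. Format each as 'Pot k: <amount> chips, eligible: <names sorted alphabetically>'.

Contributions: A=128, B=40, C=57, D=49, E=128
Folded: B, F
Pot levels (distinct totals of non-folded players): 49, 57, 128
Layer 1-49: A 49 + B 40 + C 49 + D 49 + E 49 = 236 chips; eligible A, C, D, E
Layer 50-57: 8 each from A, C, E = 8*3 = 24 chips; eligible A, C, E
Layer 58-128: 71 each from A, E = 71*2 = 142 chips; eligible A, E

Pot 1: 236 chips, eligible: A, C, D, E
Pot 2: 24 chips, eligible: A, C, E
Pot 3: 142 chips, eligible: A, E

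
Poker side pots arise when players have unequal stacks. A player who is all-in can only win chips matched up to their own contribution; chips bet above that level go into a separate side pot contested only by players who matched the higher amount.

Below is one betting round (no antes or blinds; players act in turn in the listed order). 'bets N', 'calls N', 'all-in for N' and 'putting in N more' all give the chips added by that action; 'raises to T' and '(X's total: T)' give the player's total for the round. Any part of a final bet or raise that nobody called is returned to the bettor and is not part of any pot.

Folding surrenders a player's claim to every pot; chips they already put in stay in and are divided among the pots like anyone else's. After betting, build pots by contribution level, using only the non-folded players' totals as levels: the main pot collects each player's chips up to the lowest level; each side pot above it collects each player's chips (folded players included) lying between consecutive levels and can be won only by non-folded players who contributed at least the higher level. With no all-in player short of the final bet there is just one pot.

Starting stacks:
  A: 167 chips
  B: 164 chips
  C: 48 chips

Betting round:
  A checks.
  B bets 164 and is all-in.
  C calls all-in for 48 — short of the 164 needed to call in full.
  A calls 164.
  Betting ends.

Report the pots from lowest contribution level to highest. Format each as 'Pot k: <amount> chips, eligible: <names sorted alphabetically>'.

Pot 1: 144 chips, eligible: A, B, C
Pot 2: 232 chips, eligible: A, B

Derivation:
Contributions: A=164, B=164, C=48
Pot levels (distinct totals of non-folded players): 48, 164
Layer 1-48: 48 each from A, B, C = 48*3 = 144 chips; eligible A, B, C
Layer 49-164: 116 each from A, B = 116*2 = 232 chips; eligible A, B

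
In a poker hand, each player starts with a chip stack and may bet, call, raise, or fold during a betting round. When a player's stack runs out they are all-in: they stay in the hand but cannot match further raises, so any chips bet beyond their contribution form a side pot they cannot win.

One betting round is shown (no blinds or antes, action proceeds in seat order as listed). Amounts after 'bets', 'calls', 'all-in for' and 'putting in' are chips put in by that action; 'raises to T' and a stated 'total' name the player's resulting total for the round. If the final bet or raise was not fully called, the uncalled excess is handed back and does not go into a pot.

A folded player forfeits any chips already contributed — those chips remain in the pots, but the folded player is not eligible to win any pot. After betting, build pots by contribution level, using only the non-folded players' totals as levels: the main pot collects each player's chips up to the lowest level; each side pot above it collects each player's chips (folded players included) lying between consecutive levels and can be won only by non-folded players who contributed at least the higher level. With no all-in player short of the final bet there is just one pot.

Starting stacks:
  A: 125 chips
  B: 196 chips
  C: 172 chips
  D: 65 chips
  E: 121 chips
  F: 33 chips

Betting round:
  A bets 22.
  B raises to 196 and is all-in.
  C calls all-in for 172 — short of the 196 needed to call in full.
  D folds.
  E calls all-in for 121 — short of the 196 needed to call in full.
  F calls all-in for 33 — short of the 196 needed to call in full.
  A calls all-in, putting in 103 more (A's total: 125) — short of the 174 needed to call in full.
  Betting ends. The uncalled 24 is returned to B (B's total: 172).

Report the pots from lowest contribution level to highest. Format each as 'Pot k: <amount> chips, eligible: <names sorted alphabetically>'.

Contributions (after 24 returned to B): A=125, B=172, C=172, E=121, F=33
Folded: D
Pot levels (distinct totals of non-folded players): 33, 121, 125, 172
Layer 1-33: 33 each from A, B, C, E, F = 33*5 = 165 chips; eligible A, B, C, E, F
Layer 34-121: 88 each from A, B, C, E = 88*4 = 352 chips; eligible A, B, C, E
Layer 122-125: 4 each from A, B, C = 4*3 = 12 chips; eligible A, B, C
Layer 126-172: 47 each from B, C = 47*2 = 94 chips; eligible B, C

Pot 1: 165 chips, eligible: A, B, C, E, F
Pot 2: 352 chips, eligible: A, B, C, E
Pot 3: 12 chips, eligible: A, B, C
Pot 4: 94 chips, eligible: B, C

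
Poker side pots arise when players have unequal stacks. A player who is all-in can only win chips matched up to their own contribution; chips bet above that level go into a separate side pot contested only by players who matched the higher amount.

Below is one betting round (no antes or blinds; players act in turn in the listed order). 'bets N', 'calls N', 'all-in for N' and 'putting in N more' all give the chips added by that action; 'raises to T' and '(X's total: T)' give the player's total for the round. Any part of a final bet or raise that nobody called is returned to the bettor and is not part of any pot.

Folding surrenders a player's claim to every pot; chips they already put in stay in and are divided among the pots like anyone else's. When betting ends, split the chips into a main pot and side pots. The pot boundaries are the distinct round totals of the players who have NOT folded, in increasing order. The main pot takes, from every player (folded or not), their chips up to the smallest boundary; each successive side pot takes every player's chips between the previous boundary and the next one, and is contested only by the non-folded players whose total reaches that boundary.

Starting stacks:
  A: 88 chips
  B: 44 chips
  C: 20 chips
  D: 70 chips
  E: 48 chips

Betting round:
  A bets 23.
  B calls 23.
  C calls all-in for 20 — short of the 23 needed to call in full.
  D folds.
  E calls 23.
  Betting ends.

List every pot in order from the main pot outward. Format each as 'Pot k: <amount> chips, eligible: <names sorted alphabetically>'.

Pot 1: 80 chips, eligible: A, B, C, E
Pot 2: 9 chips, eligible: A, B, E

Derivation:
Contributions: A=23, B=23, C=20, E=23
Folded: D
Pot levels (distinct totals of non-folded players): 20, 23
Layer 1-20: 20 each from A, B, C, E = 20*4 = 80 chips; eligible A, B, C, E
Layer 21-23: 3 each from A, B, E = 3*3 = 9 chips; eligible A, B, E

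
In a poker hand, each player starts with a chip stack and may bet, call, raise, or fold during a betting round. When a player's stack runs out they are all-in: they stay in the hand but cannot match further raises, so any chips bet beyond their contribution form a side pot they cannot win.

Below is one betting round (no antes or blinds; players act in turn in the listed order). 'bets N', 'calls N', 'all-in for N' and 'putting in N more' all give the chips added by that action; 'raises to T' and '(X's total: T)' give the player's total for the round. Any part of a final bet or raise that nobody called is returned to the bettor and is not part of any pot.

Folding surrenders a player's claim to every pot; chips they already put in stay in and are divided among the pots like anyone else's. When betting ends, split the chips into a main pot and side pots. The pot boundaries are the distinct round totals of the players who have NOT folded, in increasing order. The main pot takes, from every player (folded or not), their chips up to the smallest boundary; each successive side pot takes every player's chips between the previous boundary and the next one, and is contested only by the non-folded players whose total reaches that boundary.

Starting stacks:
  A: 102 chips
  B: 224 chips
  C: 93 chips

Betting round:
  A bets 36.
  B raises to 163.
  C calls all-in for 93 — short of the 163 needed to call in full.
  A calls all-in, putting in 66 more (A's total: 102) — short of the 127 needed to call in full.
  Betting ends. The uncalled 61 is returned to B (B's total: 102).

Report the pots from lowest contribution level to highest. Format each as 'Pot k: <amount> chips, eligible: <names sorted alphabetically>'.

Pot 1: 279 chips, eligible: A, B, C
Pot 2: 18 chips, eligible: A, B

Derivation:
Contributions (after 61 returned to B): A=102, B=102, C=93
Pot levels (distinct totals of non-folded players): 93, 102
Layer 1-93: 93 each from A, B, C = 93*3 = 279 chips; eligible A, B, C
Layer 94-102: 9 each from A, B = 9*2 = 18 chips; eligible A, B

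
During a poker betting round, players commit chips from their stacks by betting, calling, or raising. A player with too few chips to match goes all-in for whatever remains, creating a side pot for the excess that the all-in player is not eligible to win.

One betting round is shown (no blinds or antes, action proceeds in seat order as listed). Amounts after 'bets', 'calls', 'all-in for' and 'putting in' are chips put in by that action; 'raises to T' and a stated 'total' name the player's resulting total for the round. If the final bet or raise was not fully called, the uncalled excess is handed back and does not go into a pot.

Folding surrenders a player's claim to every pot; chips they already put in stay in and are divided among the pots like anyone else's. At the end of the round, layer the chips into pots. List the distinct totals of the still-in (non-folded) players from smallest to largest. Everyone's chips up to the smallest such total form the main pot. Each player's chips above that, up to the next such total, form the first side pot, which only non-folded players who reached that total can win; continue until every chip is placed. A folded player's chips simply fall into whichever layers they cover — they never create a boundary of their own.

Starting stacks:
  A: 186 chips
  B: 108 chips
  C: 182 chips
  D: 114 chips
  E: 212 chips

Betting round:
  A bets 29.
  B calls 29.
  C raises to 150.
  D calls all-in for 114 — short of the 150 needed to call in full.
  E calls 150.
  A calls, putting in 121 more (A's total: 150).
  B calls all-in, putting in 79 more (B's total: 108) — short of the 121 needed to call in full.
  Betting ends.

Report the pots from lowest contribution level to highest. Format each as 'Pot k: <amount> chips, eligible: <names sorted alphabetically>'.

Pot 1: 540 chips, eligible: A, B, C, D, E
Pot 2: 24 chips, eligible: A, C, D, E
Pot 3: 108 chips, eligible: A, C, E

Derivation:
Contributions: A=150, B=108, C=150, D=114, E=150
Pot levels (distinct totals of non-folded players): 108, 114, 150
Layer 1-108: 108 each from A, B, C, D, E = 108*5 = 540 chips; eligible A, B, C, D, E
Layer 109-114: 6 each from A, C, D, E = 6*4 = 24 chips; eligible A, C, D, E
Layer 115-150: 36 each from A, C, E = 36*3 = 108 chips; eligible A, C, E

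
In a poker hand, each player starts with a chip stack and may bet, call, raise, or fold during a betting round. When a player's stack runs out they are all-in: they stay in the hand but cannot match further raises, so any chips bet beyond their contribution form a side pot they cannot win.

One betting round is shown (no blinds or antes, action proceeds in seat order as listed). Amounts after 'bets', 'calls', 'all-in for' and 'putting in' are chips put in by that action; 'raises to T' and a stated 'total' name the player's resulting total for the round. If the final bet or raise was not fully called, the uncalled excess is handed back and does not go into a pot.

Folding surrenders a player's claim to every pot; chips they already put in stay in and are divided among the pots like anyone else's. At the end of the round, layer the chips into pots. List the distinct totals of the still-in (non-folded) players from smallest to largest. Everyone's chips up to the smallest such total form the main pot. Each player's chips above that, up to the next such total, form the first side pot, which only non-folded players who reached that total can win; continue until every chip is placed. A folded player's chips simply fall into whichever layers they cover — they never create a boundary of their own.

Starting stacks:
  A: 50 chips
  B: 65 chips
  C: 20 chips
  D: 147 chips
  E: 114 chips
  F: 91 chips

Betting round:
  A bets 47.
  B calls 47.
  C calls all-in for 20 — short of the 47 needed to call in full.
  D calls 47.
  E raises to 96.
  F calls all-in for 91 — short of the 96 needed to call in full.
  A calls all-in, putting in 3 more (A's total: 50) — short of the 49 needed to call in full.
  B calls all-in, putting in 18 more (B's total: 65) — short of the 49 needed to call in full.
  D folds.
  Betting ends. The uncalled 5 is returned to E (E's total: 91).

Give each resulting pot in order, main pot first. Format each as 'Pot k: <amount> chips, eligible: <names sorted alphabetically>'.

Pot 1: 120 chips, eligible: A, B, C, E, F
Pot 2: 147 chips, eligible: A, B, E, F
Pot 3: 45 chips, eligible: B, E, F
Pot 4: 52 chips, eligible: E, F

Derivation:
Contributions (after 5 returned to E): A=50, B=65, C=20, D=47, E=91, F=91
Folded: D
Pot levels (distinct totals of non-folded players): 20, 50, 65, 91
Layer 1-20: 20 each from A, B, C, D, E, F = 20*6 = 120 chips; eligible A, B, C, E, F
Layer 21-50: A 30 + B 30 + D 27 + E 30 + F 30 = 147 chips; eligible A, B, E, F
Layer 51-65: 15 each from B, E, F = 15*3 = 45 chips; eligible B, E, F
Layer 66-91: 26 each from E, F = 26*2 = 52 chips; eligible E, F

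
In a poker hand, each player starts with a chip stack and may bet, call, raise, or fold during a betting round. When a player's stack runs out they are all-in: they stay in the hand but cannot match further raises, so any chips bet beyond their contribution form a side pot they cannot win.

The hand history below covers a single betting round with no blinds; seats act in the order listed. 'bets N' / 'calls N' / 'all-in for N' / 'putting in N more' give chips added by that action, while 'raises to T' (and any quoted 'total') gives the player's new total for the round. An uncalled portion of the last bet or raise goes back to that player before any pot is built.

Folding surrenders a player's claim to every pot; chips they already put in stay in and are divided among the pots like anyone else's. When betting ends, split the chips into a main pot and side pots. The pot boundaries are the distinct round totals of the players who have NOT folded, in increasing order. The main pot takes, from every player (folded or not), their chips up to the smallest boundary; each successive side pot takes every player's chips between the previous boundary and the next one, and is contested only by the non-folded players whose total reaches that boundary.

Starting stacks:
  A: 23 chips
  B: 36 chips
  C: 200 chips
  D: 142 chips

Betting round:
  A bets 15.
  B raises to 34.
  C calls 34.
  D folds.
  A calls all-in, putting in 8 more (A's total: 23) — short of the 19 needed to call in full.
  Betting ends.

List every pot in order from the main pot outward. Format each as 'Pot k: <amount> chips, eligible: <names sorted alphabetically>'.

Pot 1: 69 chips, eligible: A, B, C
Pot 2: 22 chips, eligible: B, C

Derivation:
Contributions: A=23, B=34, C=34
Folded: D
Pot levels (distinct totals of non-folded players): 23, 34
Layer 1-23: 23 each from A, B, C = 23*3 = 69 chips; eligible A, B, C
Layer 24-34: 11 each from B, C = 11*2 = 22 chips; eligible B, C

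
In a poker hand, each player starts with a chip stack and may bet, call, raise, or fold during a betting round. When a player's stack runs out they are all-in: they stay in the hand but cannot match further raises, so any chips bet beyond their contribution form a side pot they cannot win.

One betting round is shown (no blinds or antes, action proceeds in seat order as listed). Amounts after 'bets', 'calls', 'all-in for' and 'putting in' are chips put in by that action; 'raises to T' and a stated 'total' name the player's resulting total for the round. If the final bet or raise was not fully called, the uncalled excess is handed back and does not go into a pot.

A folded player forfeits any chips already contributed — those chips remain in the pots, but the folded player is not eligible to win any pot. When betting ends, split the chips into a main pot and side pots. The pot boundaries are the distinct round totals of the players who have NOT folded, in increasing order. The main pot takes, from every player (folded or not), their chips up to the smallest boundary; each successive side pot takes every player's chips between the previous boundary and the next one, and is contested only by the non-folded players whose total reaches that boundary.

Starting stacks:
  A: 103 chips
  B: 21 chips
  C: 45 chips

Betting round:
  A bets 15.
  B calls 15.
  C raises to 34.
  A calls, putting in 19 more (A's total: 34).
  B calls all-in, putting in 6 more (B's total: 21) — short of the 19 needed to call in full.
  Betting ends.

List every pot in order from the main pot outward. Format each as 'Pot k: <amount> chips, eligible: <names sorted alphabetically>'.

Pot 1: 63 chips, eligible: A, B, C
Pot 2: 26 chips, eligible: A, C

Derivation:
Contributions: A=34, B=21, C=34
Pot levels (distinct totals of non-folded players): 21, 34
Layer 1-21: 21 each from A, B, C = 21*3 = 63 chips; eligible A, B, C
Layer 22-34: 13 each from A, C = 13*2 = 26 chips; eligible A, C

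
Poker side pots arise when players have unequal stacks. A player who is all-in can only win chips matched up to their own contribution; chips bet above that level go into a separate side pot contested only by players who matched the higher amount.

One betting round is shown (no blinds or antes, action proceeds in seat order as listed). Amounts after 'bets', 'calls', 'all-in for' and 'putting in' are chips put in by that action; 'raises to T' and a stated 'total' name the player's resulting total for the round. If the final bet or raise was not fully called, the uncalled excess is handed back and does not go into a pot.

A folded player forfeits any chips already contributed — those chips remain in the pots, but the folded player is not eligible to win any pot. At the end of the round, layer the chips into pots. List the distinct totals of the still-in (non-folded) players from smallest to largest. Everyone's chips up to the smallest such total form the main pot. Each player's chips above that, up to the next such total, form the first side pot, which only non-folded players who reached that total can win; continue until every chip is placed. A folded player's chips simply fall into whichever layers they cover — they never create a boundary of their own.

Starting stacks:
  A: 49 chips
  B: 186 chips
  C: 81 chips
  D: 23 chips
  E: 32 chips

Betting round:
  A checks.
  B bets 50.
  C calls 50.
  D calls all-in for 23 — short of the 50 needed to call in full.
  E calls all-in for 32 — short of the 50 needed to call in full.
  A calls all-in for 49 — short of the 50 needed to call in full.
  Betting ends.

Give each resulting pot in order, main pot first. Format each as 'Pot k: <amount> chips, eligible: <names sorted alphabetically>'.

Contributions: A=49, B=50, C=50, D=23, E=32
Pot levels (distinct totals of non-folded players): 23, 32, 49, 50
Layer 1-23: 23 each from A, B, C, D, E = 23*5 = 115 chips; eligible A, B, C, D, E
Layer 24-32: 9 each from A, B, C, E = 9*4 = 36 chips; eligible A, B, C, E
Layer 33-49: 17 each from A, B, C = 17*3 = 51 chips; eligible A, B, C
Layer 50-50: 1 each from B, C = 1*2 = 2 chips; eligible B, C

Pot 1: 115 chips, eligible: A, B, C, D, E
Pot 2: 36 chips, eligible: A, B, C, E
Pot 3: 51 chips, eligible: A, B, C
Pot 4: 2 chips, eligible: B, C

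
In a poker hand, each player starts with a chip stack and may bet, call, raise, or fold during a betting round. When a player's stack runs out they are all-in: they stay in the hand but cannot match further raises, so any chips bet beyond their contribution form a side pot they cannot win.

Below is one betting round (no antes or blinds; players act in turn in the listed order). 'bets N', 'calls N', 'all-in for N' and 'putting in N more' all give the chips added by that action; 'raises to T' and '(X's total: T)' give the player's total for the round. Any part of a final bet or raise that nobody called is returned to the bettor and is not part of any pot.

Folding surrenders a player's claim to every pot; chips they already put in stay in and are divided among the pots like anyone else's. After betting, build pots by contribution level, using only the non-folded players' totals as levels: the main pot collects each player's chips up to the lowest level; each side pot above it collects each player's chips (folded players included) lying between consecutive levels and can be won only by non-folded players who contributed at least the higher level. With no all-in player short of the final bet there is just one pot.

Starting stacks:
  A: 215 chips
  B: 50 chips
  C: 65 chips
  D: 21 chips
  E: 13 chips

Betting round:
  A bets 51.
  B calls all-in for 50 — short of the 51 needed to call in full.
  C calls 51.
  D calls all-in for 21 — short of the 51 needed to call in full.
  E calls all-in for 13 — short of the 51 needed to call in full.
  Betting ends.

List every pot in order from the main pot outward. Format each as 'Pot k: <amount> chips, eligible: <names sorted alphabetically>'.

Contributions: A=51, B=50, C=51, D=21, E=13
Pot levels (distinct totals of non-folded players): 13, 21, 50, 51
Layer 1-13: 13 each from A, B, C, D, E = 13*5 = 65 chips; eligible A, B, C, D, E
Layer 14-21: 8 each from A, B, C, D = 8*4 = 32 chips; eligible A, B, C, D
Layer 22-50: 29 each from A, B, C = 29*3 = 87 chips; eligible A, B, C
Layer 51-51: 1 each from A, C = 1*2 = 2 chips; eligible A, C

Pot 1: 65 chips, eligible: A, B, C, D, E
Pot 2: 32 chips, eligible: A, B, C, D
Pot 3: 87 chips, eligible: A, B, C
Pot 4: 2 chips, eligible: A, C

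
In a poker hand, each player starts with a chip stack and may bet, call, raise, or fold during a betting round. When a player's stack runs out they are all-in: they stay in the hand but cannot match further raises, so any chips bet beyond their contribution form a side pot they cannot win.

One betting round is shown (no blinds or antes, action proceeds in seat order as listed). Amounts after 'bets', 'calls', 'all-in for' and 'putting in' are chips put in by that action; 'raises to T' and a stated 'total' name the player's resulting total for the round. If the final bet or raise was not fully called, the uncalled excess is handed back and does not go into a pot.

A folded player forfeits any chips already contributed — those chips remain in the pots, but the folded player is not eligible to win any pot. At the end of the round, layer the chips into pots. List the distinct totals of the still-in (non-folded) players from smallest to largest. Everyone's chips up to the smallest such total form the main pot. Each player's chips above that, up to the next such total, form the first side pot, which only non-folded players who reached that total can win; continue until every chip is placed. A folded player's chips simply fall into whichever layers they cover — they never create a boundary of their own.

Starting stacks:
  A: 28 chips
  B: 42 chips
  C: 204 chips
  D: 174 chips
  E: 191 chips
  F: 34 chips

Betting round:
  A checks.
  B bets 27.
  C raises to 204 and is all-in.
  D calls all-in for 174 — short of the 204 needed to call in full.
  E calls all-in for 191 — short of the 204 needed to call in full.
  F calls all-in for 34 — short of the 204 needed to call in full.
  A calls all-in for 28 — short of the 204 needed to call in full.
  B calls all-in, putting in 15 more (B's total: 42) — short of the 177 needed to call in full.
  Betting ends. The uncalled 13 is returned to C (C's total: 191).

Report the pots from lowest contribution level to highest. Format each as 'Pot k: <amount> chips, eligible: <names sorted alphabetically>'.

Pot 1: 168 chips, eligible: A, B, C, D, E, F
Pot 2: 30 chips, eligible: B, C, D, E, F
Pot 3: 32 chips, eligible: B, C, D, E
Pot 4: 396 chips, eligible: C, D, E
Pot 5: 34 chips, eligible: C, E

Derivation:
Contributions (after 13 returned to C): A=28, B=42, C=191, D=174, E=191, F=34
Pot levels (distinct totals of non-folded players): 28, 34, 42, 174, 191
Layer 1-28: 28 each from A, B, C, D, E, F = 28*6 = 168 chips; eligible A, B, C, D, E, F
Layer 29-34: 6 each from B, C, D, E, F = 6*5 = 30 chips; eligible B, C, D, E, F
Layer 35-42: 8 each from B, C, D, E = 8*4 = 32 chips; eligible B, C, D, E
Layer 43-174: 132 each from C, D, E = 132*3 = 396 chips; eligible C, D, E
Layer 175-191: 17 each from C, E = 17*2 = 34 chips; eligible C, E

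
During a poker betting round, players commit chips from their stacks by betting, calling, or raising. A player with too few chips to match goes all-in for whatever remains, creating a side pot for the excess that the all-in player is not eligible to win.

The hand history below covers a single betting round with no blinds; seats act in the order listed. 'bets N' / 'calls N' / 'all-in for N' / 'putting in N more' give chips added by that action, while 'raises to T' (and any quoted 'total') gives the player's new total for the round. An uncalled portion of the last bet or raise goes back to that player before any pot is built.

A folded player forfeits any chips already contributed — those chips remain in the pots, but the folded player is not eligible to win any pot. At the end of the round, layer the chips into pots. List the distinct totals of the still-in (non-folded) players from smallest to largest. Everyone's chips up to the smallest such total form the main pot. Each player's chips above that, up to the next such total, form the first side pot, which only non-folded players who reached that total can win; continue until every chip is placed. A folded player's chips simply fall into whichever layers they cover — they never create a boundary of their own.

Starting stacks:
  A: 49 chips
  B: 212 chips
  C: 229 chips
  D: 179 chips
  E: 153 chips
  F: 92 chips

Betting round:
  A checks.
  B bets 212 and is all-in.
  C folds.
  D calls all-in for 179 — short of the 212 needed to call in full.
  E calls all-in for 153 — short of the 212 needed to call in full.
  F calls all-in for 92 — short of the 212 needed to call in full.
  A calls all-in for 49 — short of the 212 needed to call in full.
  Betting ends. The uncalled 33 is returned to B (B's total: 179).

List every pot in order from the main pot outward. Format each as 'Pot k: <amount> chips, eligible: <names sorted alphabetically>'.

Pot 1: 245 chips, eligible: A, B, D, E, F
Pot 2: 172 chips, eligible: B, D, E, F
Pot 3: 183 chips, eligible: B, D, E
Pot 4: 52 chips, eligible: B, D

Derivation:
Contributions (after 33 returned to B): A=49, B=179, D=179, E=153, F=92
Folded: C
Pot levels (distinct totals of non-folded players): 49, 92, 153, 179
Layer 1-49: 49 each from A, B, D, E, F = 49*5 = 245 chips; eligible A, B, D, E, F
Layer 50-92: 43 each from B, D, E, F = 43*4 = 172 chips; eligible B, D, E, F
Layer 93-153: 61 each from B, D, E = 61*3 = 183 chips; eligible B, D, E
Layer 154-179: 26 each from B, D = 26*2 = 52 chips; eligible B, D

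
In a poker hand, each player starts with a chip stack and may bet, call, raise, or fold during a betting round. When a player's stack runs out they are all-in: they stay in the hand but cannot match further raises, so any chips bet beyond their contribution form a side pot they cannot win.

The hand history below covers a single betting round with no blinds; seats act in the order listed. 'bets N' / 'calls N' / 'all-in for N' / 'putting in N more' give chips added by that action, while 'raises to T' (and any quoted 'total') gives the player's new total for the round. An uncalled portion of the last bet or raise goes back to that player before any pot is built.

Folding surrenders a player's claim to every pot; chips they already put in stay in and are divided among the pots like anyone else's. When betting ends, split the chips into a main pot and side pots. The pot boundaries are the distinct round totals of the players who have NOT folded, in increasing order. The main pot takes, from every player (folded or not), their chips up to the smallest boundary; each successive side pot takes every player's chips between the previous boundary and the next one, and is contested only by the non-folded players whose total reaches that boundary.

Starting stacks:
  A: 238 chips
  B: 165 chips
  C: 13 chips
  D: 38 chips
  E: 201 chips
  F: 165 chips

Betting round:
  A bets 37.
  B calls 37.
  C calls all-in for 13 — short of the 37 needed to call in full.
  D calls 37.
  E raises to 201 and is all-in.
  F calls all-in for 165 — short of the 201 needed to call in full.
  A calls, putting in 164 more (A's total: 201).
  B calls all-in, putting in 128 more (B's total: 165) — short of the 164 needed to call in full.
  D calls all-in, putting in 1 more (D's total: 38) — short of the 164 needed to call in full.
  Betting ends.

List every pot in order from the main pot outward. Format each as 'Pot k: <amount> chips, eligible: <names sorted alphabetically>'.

Pot 1: 78 chips, eligible: A, B, C, D, E, F
Pot 2: 125 chips, eligible: A, B, D, E, F
Pot 3: 508 chips, eligible: A, B, E, F
Pot 4: 72 chips, eligible: A, E

Derivation:
Contributions: A=201, B=165, C=13, D=38, E=201, F=165
Pot levels (distinct totals of non-folded players): 13, 38, 165, 201
Layer 1-13: 13 each from A, B, C, D, E, F = 13*6 = 78 chips; eligible A, B, C, D, E, F
Layer 14-38: 25 each from A, B, D, E, F = 25*5 = 125 chips; eligible A, B, D, E, F
Layer 39-165: 127 each from A, B, E, F = 127*4 = 508 chips; eligible A, B, E, F
Layer 166-201: 36 each from A, E = 36*2 = 72 chips; eligible A, E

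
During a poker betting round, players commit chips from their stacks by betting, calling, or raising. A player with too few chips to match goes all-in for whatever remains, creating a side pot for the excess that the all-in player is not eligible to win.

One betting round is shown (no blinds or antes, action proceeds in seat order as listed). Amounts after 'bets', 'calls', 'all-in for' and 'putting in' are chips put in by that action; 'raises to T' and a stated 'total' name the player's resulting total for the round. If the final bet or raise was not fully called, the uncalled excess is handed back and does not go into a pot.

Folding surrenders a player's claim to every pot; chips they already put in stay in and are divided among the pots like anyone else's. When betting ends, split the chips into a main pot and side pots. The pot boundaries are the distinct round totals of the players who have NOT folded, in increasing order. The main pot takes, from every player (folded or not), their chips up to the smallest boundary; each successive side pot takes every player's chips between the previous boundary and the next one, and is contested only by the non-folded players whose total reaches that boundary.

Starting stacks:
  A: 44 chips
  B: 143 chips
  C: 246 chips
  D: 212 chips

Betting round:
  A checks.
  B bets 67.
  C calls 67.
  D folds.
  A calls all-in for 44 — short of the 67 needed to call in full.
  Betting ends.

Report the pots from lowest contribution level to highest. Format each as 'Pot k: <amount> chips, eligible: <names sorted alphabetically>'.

Pot 1: 132 chips, eligible: A, B, C
Pot 2: 46 chips, eligible: B, C

Derivation:
Contributions: A=44, B=67, C=67
Folded: D
Pot levels (distinct totals of non-folded players): 44, 67
Layer 1-44: 44 each from A, B, C = 44*3 = 132 chips; eligible A, B, C
Layer 45-67: 23 each from B, C = 23*2 = 46 chips; eligible B, C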